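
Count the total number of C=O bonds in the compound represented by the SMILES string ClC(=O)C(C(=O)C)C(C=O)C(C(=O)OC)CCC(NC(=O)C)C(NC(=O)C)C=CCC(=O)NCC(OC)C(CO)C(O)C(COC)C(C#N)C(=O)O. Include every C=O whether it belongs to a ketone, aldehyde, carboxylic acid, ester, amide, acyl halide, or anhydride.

ClCO: acyl halide, 1 C=O (running total 1).
CH(COCH3): ketone, 1 C=O (running total 2).
CH(CHO): aldehyde, 1 C=O (running total 3).
CH(COOCH3): ester, 1 C=O (running total 4).
CH(NHCOCH3): amide, 1 C=O (running total 5).
CH(NHCOCH3): amide, 1 C=O (running total 6).
CH2CONHCH2: amide, 1 C=O (running total 7).
COOH: carboxylic acid, 1 C=O (running total 8).

8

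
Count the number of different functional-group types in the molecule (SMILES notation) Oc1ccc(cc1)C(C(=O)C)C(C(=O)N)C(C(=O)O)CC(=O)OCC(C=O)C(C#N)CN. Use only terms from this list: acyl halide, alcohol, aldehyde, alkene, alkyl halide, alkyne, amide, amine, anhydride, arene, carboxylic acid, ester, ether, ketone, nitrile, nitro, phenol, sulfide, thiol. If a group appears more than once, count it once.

–OH attached directly to an aromatic ring → phenol (not alcohol); the ring itself is an arene.
pendant –COCH3: carbonyl C bonded to two carbons → ketone.
pendant –CONH2: carbonyl C bonded to C and N → amide.
pendant –COOH: carbonyl C bonded to C and –OH → carboxylic acid.
–C(=O)–O–C with C on the carbonyl side → ester.
pendant –CHO: carbonyl C bonded to C and H → aldehyde.
pendant –C≡N: nitrile.
–NH2 on an sp³ carbon with no adjacent C=O → amine.
Distinct types present: aldehyde, amide, amine, arene, carboxylic acid, ester, ketone, nitrile, phenol.

9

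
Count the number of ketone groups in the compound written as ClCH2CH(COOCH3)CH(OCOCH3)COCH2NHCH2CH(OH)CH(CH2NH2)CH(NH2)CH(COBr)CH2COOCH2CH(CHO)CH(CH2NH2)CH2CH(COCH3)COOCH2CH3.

halogen on an sp³ carbon → alkyl halide.
pendant –COOCH3: carbonyl C bonded to C and –OCH3 → ester.
pendant –OC(=O)CH3: an acyloxy group → ester.
–C(=O)– with carbon on both sides → ketone.
C–N–C with sp³ carbons and no adjacent C=O → amine (secondary).
–OH on an sp³ carbon → alcohol (secondary).
pendant –CH2NH2: N on sp³ C, no adjacent C=O → amine.
–NH2 on an sp³ carbon with no adjacent C=O → amine.
pendant –C(=O)X: carbonyl C bonded to C and halogen → acyl halide.
–C(=O)–O–C with C on the carbonyl side → ester.
pendant –CHO: carbonyl C bonded to C and H → aldehyde.
pendant –CH2NH2: N on sp³ C, no adjacent C=O → amine.
pendant –COCH3: carbonyl C bonded to two carbons → ketone.
–C(=O)OCH2CH3: carbonyl C bonded to C and to –OEt → ester.
Ketone appears at: CO, CH(COCH3) → 2.

2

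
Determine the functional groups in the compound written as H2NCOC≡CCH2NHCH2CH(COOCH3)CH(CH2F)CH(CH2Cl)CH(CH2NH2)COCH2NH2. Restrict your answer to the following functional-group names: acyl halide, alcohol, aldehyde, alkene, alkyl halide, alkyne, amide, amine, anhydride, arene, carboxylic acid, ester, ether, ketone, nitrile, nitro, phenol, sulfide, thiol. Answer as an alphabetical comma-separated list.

Working along the chain:
  H2NCO: –C(=O)NH2: carbonyl C bonded to C and to N → amide (the N is not a separate amine).
  C≡C: C≡C triple bond → alkyne.
  CH2NHCH2: C–N–C with sp³ carbons and no adjacent C=O → amine (secondary).
  CH(COOCH3): pendant –COOCH3: carbonyl C bonded to C and –OCH3 → ester.
  CH(CH2F): pendant –CH2X: halogen on sp³ carbon → alkyl halide.
  CH(CH2Cl): pendant –CH2X: halogen on sp³ carbon → alkyl halide.
  CH(CH2NH2): pendant –CH2NH2: N on sp³ C, no adjacent C=O → amine.
  CO: –C(=O)– with carbon on both sides → ketone.
  CH2NH2: –NH2 on an sp³ carbon with no adjacent C=O → amine.

alkyl halide, alkyne, amide, amine, ester, ketone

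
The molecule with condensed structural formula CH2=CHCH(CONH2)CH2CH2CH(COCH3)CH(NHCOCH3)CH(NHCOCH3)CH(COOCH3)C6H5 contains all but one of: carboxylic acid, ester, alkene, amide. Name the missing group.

carboxylic acid

alkene: present (CH2=CH — C=C double bond → alkene).
amide: present (CH(CONH2) — pendant –CONH2: carbonyl C bonded to C and N → amide).
ester: present (CH(COOCH3) — pendant –COOCH3: carbonyl C bonded to C and –OCH3 → ester).
carboxylic acid: absent. In CH(COOCH3), the acyl oxygen is bonded to carbon (–O–C), not to H, so this is an ester. In each of CH(CONH2) and CH(NHCOCH3), the carbonyl is bonded to nitrogen, not to –OH; that is an amide.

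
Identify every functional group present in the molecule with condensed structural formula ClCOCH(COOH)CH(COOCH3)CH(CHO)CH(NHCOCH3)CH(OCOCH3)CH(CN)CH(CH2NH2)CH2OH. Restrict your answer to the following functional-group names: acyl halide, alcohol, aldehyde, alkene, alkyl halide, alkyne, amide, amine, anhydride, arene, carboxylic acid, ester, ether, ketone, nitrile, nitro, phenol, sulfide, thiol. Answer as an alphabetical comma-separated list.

acyl halide, alcohol, aldehyde, amide, amine, carboxylic acid, ester, nitrile

Working along the chain:
  ClCO: –C(=O)Cl: carbonyl C bonded to C and to a halogen → acyl halide (not alkyl halide).
  CH(COOH): pendant –COOH: carbonyl C bonded to C and –OH → carboxylic acid.
  CH(COOCH3): pendant –COOCH3: carbonyl C bonded to C and –OCH3 → ester.
  CH(CHO): pendant –CHO: carbonyl C bonded to C and H → aldehyde.
  CH(NHCOCH3): pendant –NHC(=O)CH3: N bonded to a carbonyl → amide (not amine).
  CH(OCOCH3): pendant –OC(=O)CH3: an acyloxy group → ester.
  CH(CN): pendant –C≡N: nitrile.
  CH(CH2NH2): pendant –CH2NH2: N on sp³ C, no adjacent C=O → amine.
  CH2OH: –OH on an sp³ carbon → alcohol.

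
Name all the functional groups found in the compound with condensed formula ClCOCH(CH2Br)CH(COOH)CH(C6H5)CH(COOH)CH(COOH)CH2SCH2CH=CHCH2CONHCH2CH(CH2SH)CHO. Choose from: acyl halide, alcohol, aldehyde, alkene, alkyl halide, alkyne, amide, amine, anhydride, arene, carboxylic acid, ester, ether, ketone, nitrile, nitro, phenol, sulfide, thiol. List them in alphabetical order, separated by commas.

acyl halide, aldehyde, alkene, alkyl halide, amide, arene, carboxylic acid, sulfide, thiol

–C(=O)Cl: carbonyl C bonded to C and to a halogen → acyl halide (not alkyl halide).
pendant –CH2X: halogen on sp³ carbon → alkyl halide.
pendant –COOH: carbonyl C bonded to C and –OH → carboxylic acid.
pendant –C6H5: benzene ring → arene.
pendant –COOH: carbonyl C bonded to C and –OH → carboxylic acid.
pendant –COOH: carbonyl C bonded to C and –OH → carboxylic acid.
C–S–C linkage → sulfide (thioether).
C=C double bond → alkene.
–C(=O)–N– linkage → amide (the N is not an amine).
pendant –CH2SH → thiol.
terminal –CHO: carbonyl C bonded to H and C → aldehyde.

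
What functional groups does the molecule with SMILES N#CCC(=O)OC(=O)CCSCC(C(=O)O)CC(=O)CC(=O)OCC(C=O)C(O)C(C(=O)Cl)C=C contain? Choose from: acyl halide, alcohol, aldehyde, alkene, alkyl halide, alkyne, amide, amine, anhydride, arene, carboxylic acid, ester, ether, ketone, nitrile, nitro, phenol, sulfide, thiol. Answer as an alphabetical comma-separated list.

acyl halide, alcohol, aldehyde, alkene, anhydride, carboxylic acid, ester, ketone, nitrile, sulfide

N≡C–: carbon triple-bonded to nitrogen → nitrile.
two acyl groups sharing one oxygen, –C(=O)–O–C(=O)– → anhydride.
C–S–C linkage → sulfide (thioether).
pendant –COOH: carbonyl C bonded to C and –OH → carboxylic acid.
–C(=O)– with carbon on both sides → ketone.
–C(=O)–O–C with C on the carbonyl side → ester.
pendant –CHO: carbonyl C bonded to C and H → aldehyde.
–OH on an sp³ carbon → alcohol (secondary).
pendant –C(=O)X: carbonyl C bonded to C and halogen → acyl halide.
C=C double bond → alkene.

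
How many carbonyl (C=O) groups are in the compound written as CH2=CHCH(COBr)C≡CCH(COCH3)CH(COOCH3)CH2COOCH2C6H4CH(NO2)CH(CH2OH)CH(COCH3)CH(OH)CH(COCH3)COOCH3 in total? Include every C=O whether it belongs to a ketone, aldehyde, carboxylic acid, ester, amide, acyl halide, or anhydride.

CH(COBr): acyl halide, 1 C=O (running total 1).
CH(COCH3): ketone, 1 C=O (running total 2).
CH(COOCH3): ester, 1 C=O (running total 3).
CH2COOCH2: ester, 1 C=O (running total 4).
CH(COCH3): ketone, 1 C=O (running total 5).
CH(COCH3): ketone, 1 C=O (running total 6).
COOCH3: ester, 1 C=O (running total 7).

7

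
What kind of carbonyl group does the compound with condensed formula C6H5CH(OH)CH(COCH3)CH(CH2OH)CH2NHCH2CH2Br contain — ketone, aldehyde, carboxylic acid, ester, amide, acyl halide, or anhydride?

ketone

The carbonyl is in the CH(COCH3) segment: pendant –COCH3: carbonyl C bonded to two carbons → ketone.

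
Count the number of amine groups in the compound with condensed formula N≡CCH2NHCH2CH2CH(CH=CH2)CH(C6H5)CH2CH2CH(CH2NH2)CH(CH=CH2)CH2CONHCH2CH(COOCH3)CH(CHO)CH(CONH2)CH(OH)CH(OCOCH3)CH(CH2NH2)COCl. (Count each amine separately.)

N≡C–: carbon triple-bonded to nitrogen → nitrile.
C–N–C with sp³ carbons and no adjacent C=O → amine (secondary).
pendant –CH=CH2: C=C double bond → alkene.
pendant –C6H5: benzene ring → arene.
pendant –CH2NH2: N on sp³ C, no adjacent C=O → amine.
pendant –CH=CH2: C=C double bond → alkene.
–C(=O)–N– linkage → amide (the N is not an amine).
pendant –COOCH3: carbonyl C bonded to C and –OCH3 → ester.
pendant –CHO: carbonyl C bonded to C and H → aldehyde.
pendant –CONH2: carbonyl C bonded to C and N → amide.
–OH on an sp³ carbon → alcohol (secondary).
pendant –OC(=O)CH3: an acyloxy group → ester.
pendant –CH2NH2: N on sp³ C, no adjacent C=O → amine.
–C(=O)Cl: carbonyl C bonded to C and to a halogen → acyl halide (not alkyl halide).
Amine appears at: CH2NHCH2, CH(CH2NH2), CH(CH2NH2) → 3.

3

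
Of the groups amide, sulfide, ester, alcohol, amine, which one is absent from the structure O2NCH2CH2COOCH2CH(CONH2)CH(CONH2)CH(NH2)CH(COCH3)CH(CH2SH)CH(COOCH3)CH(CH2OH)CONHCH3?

alcohol: present (CH(CH2OH) — pendant –CH2OH on an sp³ backbone C → alcohol).
amide: present (CH(CONH2) — pendant –CONH2: carbonyl C bonded to C and N → amide).
ester: present (CH2COOCH2 — –C(=O)–O–C with C on the carbonyl side → ester).
amine: present (CH(NH2) — –NH2 on an sp³ carbon with no adjacent C=O → amine).
sulfide: no segment matches this pattern.

sulfide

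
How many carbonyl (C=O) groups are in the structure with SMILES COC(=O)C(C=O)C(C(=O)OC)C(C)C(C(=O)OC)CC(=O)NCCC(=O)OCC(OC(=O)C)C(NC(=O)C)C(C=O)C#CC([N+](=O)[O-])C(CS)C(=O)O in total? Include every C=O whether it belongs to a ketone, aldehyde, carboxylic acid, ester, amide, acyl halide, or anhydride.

10

CH3OOC: ester, 1 C=O (running total 1).
CH(CHO): aldehyde, 1 C=O (running total 2).
CH(COOCH3): ester, 1 C=O (running total 3).
CH(COOCH3): ester, 1 C=O (running total 4).
CH2CONHCH2: amide, 1 C=O (running total 5).
CH2COOCH2: ester, 1 C=O (running total 6).
CH(OCOCH3): ester, 1 C=O (running total 7).
CH(NHCOCH3): amide, 1 C=O (running total 8).
CH(CHO): aldehyde, 1 C=O (running total 9).
COOH: carboxylic acid, 1 C=O (running total 10).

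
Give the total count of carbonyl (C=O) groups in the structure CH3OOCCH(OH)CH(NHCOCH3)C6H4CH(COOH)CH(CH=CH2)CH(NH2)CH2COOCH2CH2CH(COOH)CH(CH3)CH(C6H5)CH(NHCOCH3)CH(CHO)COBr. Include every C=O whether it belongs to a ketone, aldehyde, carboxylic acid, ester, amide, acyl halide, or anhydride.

8

CH3OOC: ester, 1 C=O (running total 1).
CH(NHCOCH3): amide, 1 C=O (running total 2).
CH(COOH): carboxylic acid, 1 C=O (running total 3).
CH2COOCH2: ester, 1 C=O (running total 4).
CH(COOH): carboxylic acid, 1 C=O (running total 5).
CH(NHCOCH3): amide, 1 C=O (running total 6).
CH(CHO): aldehyde, 1 C=O (running total 7).
COBr: acyl halide, 1 C=O (running total 8).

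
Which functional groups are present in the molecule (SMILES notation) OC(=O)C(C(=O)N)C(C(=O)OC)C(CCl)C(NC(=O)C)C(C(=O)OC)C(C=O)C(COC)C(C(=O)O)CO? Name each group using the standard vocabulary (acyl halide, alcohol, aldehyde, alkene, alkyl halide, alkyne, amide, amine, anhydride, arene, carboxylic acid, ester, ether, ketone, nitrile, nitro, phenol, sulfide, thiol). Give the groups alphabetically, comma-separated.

–COOH: carbonyl C bonded to –OH and C → carboxylic acid (the –OH is not a separate alcohol).
pendant –CONH2: carbonyl C bonded to C and N → amide.
pendant –COOCH3: carbonyl C bonded to C and –OCH3 → ester.
pendant –CH2X: halogen on sp³ carbon → alkyl halide.
pendant –NHC(=O)CH3: N bonded to a carbonyl → amide (not amine).
pendant –COOCH3: carbonyl C bonded to C and –OCH3 → ester.
pendant –CHO: carbonyl C bonded to C and H → aldehyde.
pendant –CH2OCH3: C–O–C linkage → ether.
pendant –COOH: carbonyl C bonded to C and –OH → carboxylic acid.
–OH on an sp³ carbon → alcohol.

alcohol, aldehyde, alkyl halide, amide, carboxylic acid, ester, ether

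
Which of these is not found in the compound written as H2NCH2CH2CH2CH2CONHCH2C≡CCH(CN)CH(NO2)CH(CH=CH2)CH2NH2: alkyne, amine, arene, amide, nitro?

alkyne: present (C≡C — C≡C triple bond → alkyne).
amine: present (H2NCH2 — –NH2 on an sp³ carbon with no adjacent C=O → amine).
amide: present (CH2CONHCH2 — –C(=O)–N– linkage → amide (the N is not an amine)).
nitro: present (CH(NO2) — –NO2 on an sp³ carbon → nitro (the N=O is not a carbonyl)).
arene: no segment matches this pattern.

arene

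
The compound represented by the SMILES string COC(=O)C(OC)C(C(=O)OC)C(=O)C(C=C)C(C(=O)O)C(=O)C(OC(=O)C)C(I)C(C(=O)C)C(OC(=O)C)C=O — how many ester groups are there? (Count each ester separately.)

Working along the chain:
  CH3OOC: CH3O–C(=O)–: carbonyl C bonded to C and to –OCH3 → ester (not ketone + ether).
  CH(OCH3): pendant –OCH3: C–O–C with sp³ C, no adjacent C=O → ether.
  CH(COOCH3): pendant –COOCH3: carbonyl C bonded to C and –OCH3 → ester.
  CO: –C(=O)– with carbon on both sides → ketone.
  CH(CH=CH2): pendant –CH=CH2: C=C double bond → alkene.
  CH(COOH): pendant –COOH: carbonyl C bonded to C and –OH → carboxylic acid.
  CO: –C(=O)– with carbon on both sides → ketone.
  CH(OCOCH3): pendant –OC(=O)CH3: an acyloxy group → ester.
  CH(I): halogen on an sp³ carbon → alkyl halide.
  CH(COCH3): pendant –COCH3: carbonyl C bonded to two carbons → ketone.
  CH(OCOCH3): pendant –OC(=O)CH3: an acyloxy group → ester.
  CHO: terminal –CHO: carbonyl C bonded to H and C → aldehyde.
Ester appears at: CH3OOC, CH(COOCH3), CH(OCOCH3), CH(OCOCH3) → 4.

4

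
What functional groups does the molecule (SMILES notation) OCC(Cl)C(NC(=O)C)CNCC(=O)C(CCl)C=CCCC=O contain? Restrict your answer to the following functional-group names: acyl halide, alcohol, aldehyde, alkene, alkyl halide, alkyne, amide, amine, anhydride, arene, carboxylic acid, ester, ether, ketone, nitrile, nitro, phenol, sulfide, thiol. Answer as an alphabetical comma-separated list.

alcohol, aldehyde, alkene, alkyl halide, amide, amine, ketone

Working along the chain:
  HOCH2: HO– on an sp³ carbon → alcohol.
  CH(Cl): halogen on an sp³ carbon → alkyl halide.
  CH(NHCOCH3): pendant –NHC(=O)CH3: N bonded to a carbonyl → amide (not amine).
  CH2NHCH2: C–N–C with sp³ carbons and no adjacent C=O → amine (secondary).
  CO: –C(=O)– with carbon on both sides → ketone.
  CH(CH2Cl): pendant –CH2X: halogen on sp³ carbon → alkyl halide.
  CH=CH: C=C double bond → alkene.
  CHO: terminal –CHO: carbonyl C bonded to H and C → aldehyde.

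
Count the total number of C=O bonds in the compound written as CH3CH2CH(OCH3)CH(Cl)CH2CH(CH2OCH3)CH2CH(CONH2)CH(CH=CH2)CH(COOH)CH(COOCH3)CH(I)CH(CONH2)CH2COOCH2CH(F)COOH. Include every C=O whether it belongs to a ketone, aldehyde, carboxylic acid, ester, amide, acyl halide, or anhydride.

6

CH(CONH2): amide, 1 C=O (running total 1).
CH(COOH): carboxylic acid, 1 C=O (running total 2).
CH(COOCH3): ester, 1 C=O (running total 3).
CH(CONH2): amide, 1 C=O (running total 4).
CH2COOCH2: ester, 1 C=O (running total 5).
COOH: carboxylic acid, 1 C=O (running total 6).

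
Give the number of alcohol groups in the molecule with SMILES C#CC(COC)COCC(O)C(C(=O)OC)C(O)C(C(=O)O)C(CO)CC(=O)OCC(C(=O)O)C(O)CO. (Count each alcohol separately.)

5

Working along the chain:
  HC≡C: C≡C triple bond → alkyne.
  CH(CH2OCH3): pendant –CH2OCH3: C–O–C linkage → ether.
  CH2OCH2: C–O–C with sp³ carbons on both sides and no adjacent C=O → ether.
  CH(OH): –OH on an sp³ carbon → alcohol (secondary).
  CH(COOCH3): pendant –COOCH3: carbonyl C bonded to C and –OCH3 → ester.
  CH(OH): –OH on an sp³ carbon → alcohol (secondary).
  CH(COOH): pendant –COOH: carbonyl C bonded to C and –OH → carboxylic acid.
  CH(CH2OH): pendant –CH2OH on an sp³ backbone C → alcohol.
  CH2COOCH2: –C(=O)–O–C with C on the carbonyl side → ester.
  CH(COOH): pendant –COOH: carbonyl C bonded to C and –OH → carboxylic acid.
  CH(OH): –OH on an sp³ carbon → alcohol (secondary).
  CH2OH: –OH on an sp³ carbon → alcohol.
Alcohol appears at: CH(OH), CH(OH), CH(CH2OH), CH(OH), CH2OH → 5.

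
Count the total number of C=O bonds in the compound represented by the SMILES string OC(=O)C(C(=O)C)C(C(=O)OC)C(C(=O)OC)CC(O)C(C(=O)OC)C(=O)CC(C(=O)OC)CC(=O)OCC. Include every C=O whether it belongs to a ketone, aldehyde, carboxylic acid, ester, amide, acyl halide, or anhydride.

8

HOOC: carboxylic acid, 1 C=O (running total 1).
CH(COCH3): ketone, 1 C=O (running total 2).
CH(COOCH3): ester, 1 C=O (running total 3).
CH(COOCH3): ester, 1 C=O (running total 4).
CH(COOCH3): ester, 1 C=O (running total 5).
CO: ketone, 1 C=O (running total 6).
CH(COOCH3): ester, 1 C=O (running total 7).
CH2COOCH2: ester, 1 C=O (running total 8).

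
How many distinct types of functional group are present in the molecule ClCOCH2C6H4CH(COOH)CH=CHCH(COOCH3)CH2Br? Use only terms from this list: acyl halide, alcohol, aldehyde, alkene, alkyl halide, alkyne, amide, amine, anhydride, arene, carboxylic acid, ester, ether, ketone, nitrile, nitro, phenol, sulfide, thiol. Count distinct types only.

Working along the chain:
  ClCO: –C(=O)Cl: carbonyl C bonded to C and to a halogen → acyl halide (not alkyl halide).
  C6H4: para-disubstituted benzene ring → arene.
  CH(COOH): pendant –COOH: carbonyl C bonded to C and –OH → carboxylic acid.
  CH=CH: C=C double bond → alkene.
  CH(COOCH3): pendant –COOCH3: carbonyl C bonded to C and –OCH3 → ester.
  CH2Br: halogen on an sp³ carbon → alkyl halide.
Distinct types present: acyl halide, alkene, alkyl halide, arene, carboxylic acid, ester.

6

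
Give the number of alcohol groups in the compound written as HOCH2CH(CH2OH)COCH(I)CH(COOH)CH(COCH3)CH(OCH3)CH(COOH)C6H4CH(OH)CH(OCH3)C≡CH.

Working along the chain:
  HOCH2: HO– on an sp³ carbon → alcohol.
  CH(CH2OH): pendant –CH2OH on an sp³ backbone C → alcohol.
  CO: –C(=O)– with carbon on both sides → ketone.
  CH(I): halogen on an sp³ carbon → alkyl halide.
  CH(COOH): pendant –COOH: carbonyl C bonded to C and –OH → carboxylic acid.
  CH(COCH3): pendant –COCH3: carbonyl C bonded to two carbons → ketone.
  CH(OCH3): pendant –OCH3: C–O–C with sp³ C, no adjacent C=O → ether.
  CH(COOH): pendant –COOH: carbonyl C bonded to C and –OH → carboxylic acid.
  C6H4: para-disubstituted benzene ring → arene.
  CH(OH): –OH on an sp³ carbon → alcohol (secondary).
  CH(OCH3): pendant –OCH3: C–O–C with sp³ C, no adjacent C=O → ether.
  C≡CH: C≡C triple bond → alkyne.
Alcohol appears at: HOCH2, CH(CH2OH), CH(OH) → 3.

3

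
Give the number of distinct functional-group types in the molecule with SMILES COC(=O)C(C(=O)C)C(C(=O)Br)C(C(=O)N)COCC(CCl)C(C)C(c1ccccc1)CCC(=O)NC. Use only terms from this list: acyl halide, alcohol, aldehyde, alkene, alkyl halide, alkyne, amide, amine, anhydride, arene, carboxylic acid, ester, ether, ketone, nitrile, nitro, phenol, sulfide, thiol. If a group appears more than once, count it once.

7

Taking each segment in turn:
  CH3OOC: CH3O–C(=O)–: carbonyl C bonded to C and to –OCH3 → ester (not ketone + ether).
  CH(COCH3): pendant –COCH3: carbonyl C bonded to two carbons → ketone.
  CH(COBr): pendant –C(=O)X: carbonyl C bonded to C and halogen → acyl halide.
  CH(CONH2): pendant –CONH2: carbonyl C bonded to C and N → amide.
  CH2OCH2: C–O–C with sp³ carbons on both sides and no adjacent C=O → ether.
  CH(CH2Cl): pendant –CH2X: halogen on sp³ carbon → alkyl halide.
  CH(C6H5): pendant –C6H5: benzene ring → arene.
  CONHCH3: –C(=O)NHCH3: carbonyl C bonded to C and to N → amide (the N is not an amine).
Distinct types present: acyl halide, alkyl halide, amide, arene, ester, ether, ketone.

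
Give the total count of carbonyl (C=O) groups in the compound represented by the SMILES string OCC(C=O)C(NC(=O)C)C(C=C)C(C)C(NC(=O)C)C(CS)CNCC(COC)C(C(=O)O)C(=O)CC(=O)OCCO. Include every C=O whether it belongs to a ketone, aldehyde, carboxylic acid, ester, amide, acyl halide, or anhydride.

6

CH(CHO): aldehyde, 1 C=O (running total 1).
CH(NHCOCH3): amide, 1 C=O (running total 2).
CH(NHCOCH3): amide, 1 C=O (running total 3).
CH(COOH): carboxylic acid, 1 C=O (running total 4).
CO: ketone, 1 C=O (running total 5).
CH2COOCH2: ester, 1 C=O (running total 6).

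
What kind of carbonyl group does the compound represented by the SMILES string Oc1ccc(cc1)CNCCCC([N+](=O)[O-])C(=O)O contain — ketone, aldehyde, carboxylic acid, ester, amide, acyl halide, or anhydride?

carboxylic acid

The carbonyl is in the COOH segment: –COOH: carbonyl C bonded to –OH and C → carboxylic acid (the –OH is not a separate alcohol).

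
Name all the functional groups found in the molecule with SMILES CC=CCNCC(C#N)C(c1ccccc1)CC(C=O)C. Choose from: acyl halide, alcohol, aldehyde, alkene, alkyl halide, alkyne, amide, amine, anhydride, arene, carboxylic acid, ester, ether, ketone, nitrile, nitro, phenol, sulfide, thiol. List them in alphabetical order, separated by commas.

Reading the structure from left to right:
  CH=CH: C=C double bond → alkene.
  CH2NHCH2: C–N–C with sp³ carbons and no adjacent C=O → amine (secondary).
  CH(CN): pendant –C≡N: nitrile.
  CH(C6H5): pendant –C6H5: benzene ring → arene.
  CH(CHO): pendant –CHO: carbonyl C bonded to C and H → aldehyde.

aldehyde, alkene, amine, arene, nitrile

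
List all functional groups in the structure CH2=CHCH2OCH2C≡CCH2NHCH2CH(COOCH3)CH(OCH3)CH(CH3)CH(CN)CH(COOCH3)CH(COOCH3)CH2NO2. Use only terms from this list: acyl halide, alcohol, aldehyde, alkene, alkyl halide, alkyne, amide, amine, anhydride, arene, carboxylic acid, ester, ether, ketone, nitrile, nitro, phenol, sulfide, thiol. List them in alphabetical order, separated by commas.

alkene, alkyne, amine, ester, ether, nitrile, nitro

C=C double bond → alkene.
C–O–C with sp³ carbons on both sides and no adjacent C=O → ether.
C≡C triple bond → alkyne.
C–N–C with sp³ carbons and no adjacent C=O → amine (secondary).
pendant –COOCH3: carbonyl C bonded to C and –OCH3 → ester.
pendant –OCH3: C–O–C with sp³ C, no adjacent C=O → ether.
pendant –C≡N: nitrile.
pendant –COOCH3: carbonyl C bonded to C and –OCH3 → ester.
pendant –COOCH3: carbonyl C bonded to C and –OCH3 → ester.
–NO2 on carbon → nitro group.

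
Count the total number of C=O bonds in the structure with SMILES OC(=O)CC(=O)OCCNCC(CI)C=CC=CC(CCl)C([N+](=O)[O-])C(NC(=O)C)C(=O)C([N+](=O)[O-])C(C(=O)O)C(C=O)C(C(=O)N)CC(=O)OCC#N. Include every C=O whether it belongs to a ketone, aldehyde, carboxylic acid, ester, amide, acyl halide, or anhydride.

8

HOOC: carboxylic acid, 1 C=O (running total 1).
CH2COOCH2: ester, 1 C=O (running total 2).
CH(NHCOCH3): amide, 1 C=O (running total 3).
CO: ketone, 1 C=O (running total 4).
CH(COOH): carboxylic acid, 1 C=O (running total 5).
CH(CHO): aldehyde, 1 C=O (running total 6).
CH(CONH2): amide, 1 C=O (running total 7).
CH2COOCH2: ester, 1 C=O (running total 8).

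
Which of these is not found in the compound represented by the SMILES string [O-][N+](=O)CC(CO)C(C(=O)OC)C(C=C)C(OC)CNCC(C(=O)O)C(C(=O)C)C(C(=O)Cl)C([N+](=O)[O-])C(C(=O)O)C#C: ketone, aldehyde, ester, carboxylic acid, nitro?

ketone: present (CH(COCH3) — pendant –COCH3: carbonyl C bonded to two carbons → ketone).
nitro: present (O2NCH2 — –NO2 on carbon → nitro group).
carboxylic acid: present (CH(COOH) — pendant –COOH: carbonyl C bonded to C and –OH → carboxylic acid).
ester: present (CH(COOCH3) — pendant –COOCH3: carbonyl C bonded to C and –OCH3 → ester).
aldehyde: absent. In CH(COCH3), the carbonyl carbon is bonded to two carbons, so it is a ketone, not an aldehyde. In CH(COOH), the carbonyl carbon bears –OH, not –H, so it is a carboxylic acid.

aldehyde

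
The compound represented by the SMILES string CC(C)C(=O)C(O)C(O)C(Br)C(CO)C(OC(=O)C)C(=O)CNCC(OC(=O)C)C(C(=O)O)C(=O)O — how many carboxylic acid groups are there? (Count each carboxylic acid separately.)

–C(=O)– with carbon on both sides → ketone.
–OH on an sp³ carbon → alcohol (secondary).
–OH on an sp³ carbon → alcohol (secondary).
halogen on an sp³ carbon → alkyl halide.
pendant –CH2OH on an sp³ backbone C → alcohol.
pendant –OC(=O)CH3: an acyloxy group → ester.
–C(=O)– with carbon on both sides → ketone.
C–N–C with sp³ carbons and no adjacent C=O → amine (secondary).
pendant –OC(=O)CH3: an acyloxy group → ester.
pendant –COOH: carbonyl C bonded to C and –OH → carboxylic acid.
–COOH: carbonyl C bonded to –OH and C → carboxylic acid (the –OH is not a separate alcohol).
Carboxylic acid appears at: CH(COOH), COOH → 2.

2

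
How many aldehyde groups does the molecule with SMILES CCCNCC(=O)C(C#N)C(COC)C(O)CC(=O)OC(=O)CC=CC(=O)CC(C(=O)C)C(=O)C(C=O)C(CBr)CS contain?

Working along the chain:
  CH2NHCH2: C–N–C with sp³ carbons and no adjacent C=O → amine (secondary).
  CO: –C(=O)– with carbon on both sides → ketone.
  CH(CN): pendant –C≡N: nitrile.
  CH(CH2OCH3): pendant –CH2OCH3: C–O–C linkage → ether.
  CH(OH): –OH on an sp³ carbon → alcohol (secondary).
  CH2CO-O-COCH2: two acyl groups sharing one oxygen, –C(=O)–O–C(=O)– → anhydride.
  CH=CH: C=C double bond → alkene.
  CO: –C(=O)– with carbon on both sides → ketone.
  CH(COCH3): pendant –COCH3: carbonyl C bonded to two carbons → ketone.
  CO: –C(=O)– with carbon on both sides → ketone.
  CH(CHO): pendant –CHO: carbonyl C bonded to C and H → aldehyde.
  CH(CH2Br): pendant –CH2X: halogen on sp³ carbon → alkyl halide.
  CH2SH: –SH on an sp³ carbon → thiol.
Aldehyde appears at: CH(CHO) → 1.

1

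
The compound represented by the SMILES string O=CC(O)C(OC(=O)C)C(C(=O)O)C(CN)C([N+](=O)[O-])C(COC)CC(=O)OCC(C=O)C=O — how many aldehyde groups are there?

terminal –CHO: carbonyl C bonded to H and C → aldehyde.
–OH on an sp³ carbon → alcohol (secondary).
pendant –OC(=O)CH3: an acyloxy group → ester.
pendant –COOH: carbonyl C bonded to C and –OH → carboxylic acid.
pendant –CH2NH2: N on sp³ C, no adjacent C=O → amine.
–NO2 on an sp³ carbon → nitro (the N=O is not a carbonyl).
pendant –CH2OCH3: C–O–C linkage → ether.
–C(=O)–O–C with C on the carbonyl side → ester.
pendant –CHO: carbonyl C bonded to C and H → aldehyde.
terminal –CHO: carbonyl C bonded to H and C → aldehyde.
Aldehyde appears at: OHC, CH(CHO), CHO → 3.

3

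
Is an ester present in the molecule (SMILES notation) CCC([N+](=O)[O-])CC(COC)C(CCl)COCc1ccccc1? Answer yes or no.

no

–NO2 on an sp³ carbon → nitro (the N=O is not a carbonyl).
pendant –CH2OCH3: C–O–C linkage → ether.
pendant –CH2X: halogen on sp³ carbon → alkyl halide.
C–O–C with sp³ carbons on both sides and no adjacent C=O → ether.
–C6H5 phenyl ring → arene.
The groups actually present are: alkyl halide, arene, ether, nitro.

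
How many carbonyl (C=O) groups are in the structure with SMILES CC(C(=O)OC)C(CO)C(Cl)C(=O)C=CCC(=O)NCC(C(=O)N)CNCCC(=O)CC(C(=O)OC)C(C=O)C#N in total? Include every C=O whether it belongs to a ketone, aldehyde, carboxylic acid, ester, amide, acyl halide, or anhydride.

7

CH(COOCH3): ester, 1 C=O (running total 1).
CO: ketone, 1 C=O (running total 2).
CH2CONHCH2: amide, 1 C=O (running total 3).
CH(CONH2): amide, 1 C=O (running total 4).
CO: ketone, 1 C=O (running total 5).
CH(COOCH3): ester, 1 C=O (running total 6).
CH(CHO): aldehyde, 1 C=O (running total 7).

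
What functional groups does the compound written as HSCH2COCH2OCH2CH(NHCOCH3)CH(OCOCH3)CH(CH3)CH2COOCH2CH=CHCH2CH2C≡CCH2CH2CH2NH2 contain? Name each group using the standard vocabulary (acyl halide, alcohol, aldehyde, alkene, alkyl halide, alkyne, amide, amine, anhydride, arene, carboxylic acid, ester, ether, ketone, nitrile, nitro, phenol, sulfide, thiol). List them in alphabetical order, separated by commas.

alkene, alkyne, amide, amine, ester, ether, ketone, thiol

Working along the chain:
  HSCH2: –SH on an sp³ carbon → thiol.
  CO: –C(=O)– with carbon on both sides → ketone.
  CH2OCH2: C–O–C with sp³ carbons on both sides and no adjacent C=O → ether.
  CH(NHCOCH3): pendant –NHC(=O)CH3: N bonded to a carbonyl → amide (not amine).
  CH(OCOCH3): pendant –OC(=O)CH3: an acyloxy group → ester.
  CH2COOCH2: –C(=O)–O–C with C on the carbonyl side → ester.
  CH=CH: C=C double bond → alkene.
  C≡C: C≡C triple bond → alkyne.
  CH2NH2: –NH2 on an sp³ carbon with no adjacent C=O → amine.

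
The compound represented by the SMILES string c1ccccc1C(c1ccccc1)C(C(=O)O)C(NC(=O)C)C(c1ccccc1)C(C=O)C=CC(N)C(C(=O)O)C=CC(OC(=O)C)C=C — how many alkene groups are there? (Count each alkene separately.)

3

Working along the chain:
  C6H5: C6H5– phenyl ring → arene.
  CH(C6H5): pendant –C6H5: benzene ring → arene.
  CH(COOH): pendant –COOH: carbonyl C bonded to C and –OH → carboxylic acid.
  CH(NHCOCH3): pendant –NHC(=O)CH3: N bonded to a carbonyl → amide (not amine).
  CH(C6H5): pendant –C6H5: benzene ring → arene.
  CH(CHO): pendant –CHO: carbonyl C bonded to C and H → aldehyde.
  CH=CH: C=C double bond → alkene.
  CH(NH2): –NH2 on an sp³ carbon with no adjacent C=O → amine.
  CH(COOH): pendant –COOH: carbonyl C bonded to C and –OH → carboxylic acid.
  CH=CH: C=C double bond → alkene.
  CH(OCOCH3): pendant –OC(=O)CH3: an acyloxy group → ester.
  CH=CH2: C=C double bond → alkene.
Alkene appears at: CH=CH, CH=CH, CH=CH2 → 3.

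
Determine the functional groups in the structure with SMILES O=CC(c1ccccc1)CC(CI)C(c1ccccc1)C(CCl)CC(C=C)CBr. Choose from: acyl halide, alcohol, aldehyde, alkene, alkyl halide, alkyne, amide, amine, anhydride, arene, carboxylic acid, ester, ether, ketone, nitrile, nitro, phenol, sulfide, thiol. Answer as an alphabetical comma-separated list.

terminal –CHO: carbonyl C bonded to H and C → aldehyde.
pendant –C6H5: benzene ring → arene.
pendant –CH2X: halogen on sp³ carbon → alkyl halide.
pendant –C6H5: benzene ring → arene.
pendant –CH2X: halogen on sp³ carbon → alkyl halide.
pendant –CH=CH2: C=C double bond → alkene.
halogen on an sp³ carbon → alkyl halide.

aldehyde, alkene, alkyl halide, arene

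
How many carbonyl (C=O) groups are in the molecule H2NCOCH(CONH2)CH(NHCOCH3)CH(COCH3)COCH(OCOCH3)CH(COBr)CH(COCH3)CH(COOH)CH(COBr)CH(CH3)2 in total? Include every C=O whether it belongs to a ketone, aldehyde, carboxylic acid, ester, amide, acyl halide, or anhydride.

10

H2NCO: amide, 1 C=O (running total 1).
CH(CONH2): amide, 1 C=O (running total 2).
CH(NHCOCH3): amide, 1 C=O (running total 3).
CH(COCH3): ketone, 1 C=O (running total 4).
CO: ketone, 1 C=O (running total 5).
CH(OCOCH3): ester, 1 C=O (running total 6).
CH(COBr): acyl halide, 1 C=O (running total 7).
CH(COCH3): ketone, 1 C=O (running total 8).
CH(COOH): carboxylic acid, 1 C=O (running total 9).
CH(COBr): acyl halide, 1 C=O (running total 10).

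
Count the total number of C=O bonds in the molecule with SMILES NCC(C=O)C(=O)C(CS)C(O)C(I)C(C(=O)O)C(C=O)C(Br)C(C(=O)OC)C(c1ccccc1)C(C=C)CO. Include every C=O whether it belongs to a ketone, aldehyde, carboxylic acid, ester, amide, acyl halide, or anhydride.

CH(CHO): aldehyde, 1 C=O (running total 1).
CO: ketone, 1 C=O (running total 2).
CH(COOH): carboxylic acid, 1 C=O (running total 3).
CH(CHO): aldehyde, 1 C=O (running total 4).
CH(COOCH3): ester, 1 C=O (running total 5).

5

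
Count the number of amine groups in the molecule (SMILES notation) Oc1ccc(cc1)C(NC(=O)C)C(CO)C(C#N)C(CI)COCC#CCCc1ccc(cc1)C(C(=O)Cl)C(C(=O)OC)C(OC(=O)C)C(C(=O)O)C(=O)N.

0

Reading the structure from left to right:
  HOC6H4: –OH attached directly to an aromatic ring → phenol (not alcohol); the ring itself is an arene.
  CH(NHCOCH3): pendant –NHC(=O)CH3: N bonded to a carbonyl → amide (not amine).
  CH(CH2OH): pendant –CH2OH on an sp³ backbone C → alcohol.
  CH(CN): pendant –C≡N: nitrile.
  CH(CH2I): pendant –CH2X: halogen on sp³ carbon → alkyl halide.
  CH2OCH2: C–O–C with sp³ carbons on both sides and no adjacent C=O → ether.
  C≡C: C≡C triple bond → alkyne.
  C6H4: para-disubstituted benzene ring → arene.
  CH(COCl): pendant –C(=O)X: carbonyl C bonded to C and halogen → acyl halide.
  CH(COOCH3): pendant –COOCH3: carbonyl C bonded to C and –OCH3 → ester.
  CH(OCOCH3): pendant –OC(=O)CH3: an acyloxy group → ester.
  CH(COOH): pendant –COOH: carbonyl C bonded to C and –OH → carboxylic acid.
  CONH2: –C(=O)NH2: carbonyl C bonded to C and to N → amide (the N is not a separate amine).
No segment is a amine: CH(NHCOCH3) is amide, not amine; CH(CN) is nitrile, not amine; CONH2 is amide, not amine. → 0.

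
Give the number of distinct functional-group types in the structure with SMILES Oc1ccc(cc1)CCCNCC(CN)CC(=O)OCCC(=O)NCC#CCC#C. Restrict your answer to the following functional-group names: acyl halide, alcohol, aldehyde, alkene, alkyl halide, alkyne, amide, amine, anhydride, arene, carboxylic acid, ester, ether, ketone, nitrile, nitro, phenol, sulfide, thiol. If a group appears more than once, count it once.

Reading the structure from left to right:
  HOC6H4: –OH attached directly to an aromatic ring → phenol (not alcohol); the ring itself is an arene.
  CH2NHCH2: C–N–C with sp³ carbons and no adjacent C=O → amine (secondary).
  CH(CH2NH2): pendant –CH2NH2: N on sp³ C, no adjacent C=O → amine.
  CH2COOCH2: –C(=O)–O–C with C on the carbonyl side → ester.
  CH2CONHCH2: –C(=O)–N– linkage → amide (the N is not an amine).
  C≡C: C≡C triple bond → alkyne.
  C≡CH: C≡C triple bond → alkyne.
Distinct types present: alkyne, amide, amine, arene, ester, phenol.

6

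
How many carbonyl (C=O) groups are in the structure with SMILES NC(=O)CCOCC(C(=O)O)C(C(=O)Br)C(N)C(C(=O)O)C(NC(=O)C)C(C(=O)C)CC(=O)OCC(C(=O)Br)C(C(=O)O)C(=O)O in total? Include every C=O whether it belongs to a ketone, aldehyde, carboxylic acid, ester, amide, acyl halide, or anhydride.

H2NCO: amide, 1 C=O (running total 1).
CH(COOH): carboxylic acid, 1 C=O (running total 2).
CH(COBr): acyl halide, 1 C=O (running total 3).
CH(COOH): carboxylic acid, 1 C=O (running total 4).
CH(NHCOCH3): amide, 1 C=O (running total 5).
CH(COCH3): ketone, 1 C=O (running total 6).
CH2COOCH2: ester, 1 C=O (running total 7).
CH(COBr): acyl halide, 1 C=O (running total 8).
CH(COOH): carboxylic acid, 1 C=O (running total 9).
COOH: carboxylic acid, 1 C=O (running total 10).

10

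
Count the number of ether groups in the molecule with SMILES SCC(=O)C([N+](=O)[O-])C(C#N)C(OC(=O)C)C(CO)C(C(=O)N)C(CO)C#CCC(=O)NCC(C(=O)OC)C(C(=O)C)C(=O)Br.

Taking each segment in turn:
  HSCH2: –SH on an sp³ carbon → thiol.
  CO: –C(=O)– with carbon on both sides → ketone.
  CH(NO2): –NO2 on an sp³ carbon → nitro (the N=O is not a carbonyl).
  CH(CN): pendant –C≡N: nitrile.
  CH(OCOCH3): pendant –OC(=O)CH3: an acyloxy group → ester.
  CH(CH2OH): pendant –CH2OH on an sp³ backbone C → alcohol.
  CH(CONH2): pendant –CONH2: carbonyl C bonded to C and N → amide.
  CH(CH2OH): pendant –CH2OH on an sp³ backbone C → alcohol.
  C≡C: C≡C triple bond → alkyne.
  CH2CONHCH2: –C(=O)–N– linkage → amide (the N is not an amine).
  CH(COOCH3): pendant –COOCH3: carbonyl C bonded to C and –OCH3 → ester.
  CH(COCH3): pendant –COCH3: carbonyl C bonded to two carbons → ketone.
  COBr: –C(=O)Br: carbonyl C bonded to C and to a halogen → acyl halide (not alkyl halide).
No segment is a ether: CH(OCOCH3) is ester, not ether; CH(CH2OH) is alcohol, not ether; CH(CH2OH) is alcohol, not ether. → 0.

0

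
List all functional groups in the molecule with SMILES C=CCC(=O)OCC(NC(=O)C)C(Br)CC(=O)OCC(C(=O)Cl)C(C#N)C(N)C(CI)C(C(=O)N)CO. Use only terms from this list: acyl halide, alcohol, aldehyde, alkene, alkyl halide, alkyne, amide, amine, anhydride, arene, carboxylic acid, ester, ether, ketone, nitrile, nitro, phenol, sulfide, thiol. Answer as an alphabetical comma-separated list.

acyl halide, alcohol, alkene, alkyl halide, amide, amine, ester, nitrile

Reading the structure from left to right:
  CH2=CH: C=C double bond → alkene.
  CH2COOCH2: –C(=O)–O–C with C on the carbonyl side → ester.
  CH(NHCOCH3): pendant –NHC(=O)CH3: N bonded to a carbonyl → amide (not amine).
  CH(Br): halogen on an sp³ carbon → alkyl halide.
  CH2COOCH2: –C(=O)–O–C with C on the carbonyl side → ester.
  CH(COCl): pendant –C(=O)X: carbonyl C bonded to C and halogen → acyl halide.
  CH(CN): pendant –C≡N: nitrile.
  CH(NH2): –NH2 on an sp³ carbon with no adjacent C=O → amine.
  CH(CH2I): pendant –CH2X: halogen on sp³ carbon → alkyl halide.
  CH(CONH2): pendant –CONH2: carbonyl C bonded to C and N → amide.
  CH2OH: –OH on an sp³ carbon → alcohol.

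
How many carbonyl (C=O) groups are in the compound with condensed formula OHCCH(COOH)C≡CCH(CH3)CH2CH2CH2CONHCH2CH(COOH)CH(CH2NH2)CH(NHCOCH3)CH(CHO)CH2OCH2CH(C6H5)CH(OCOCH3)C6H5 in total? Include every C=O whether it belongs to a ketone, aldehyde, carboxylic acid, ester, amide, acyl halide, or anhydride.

OHC: aldehyde, 1 C=O (running total 1).
CH(COOH): carboxylic acid, 1 C=O (running total 2).
CH2CONHCH2: amide, 1 C=O (running total 3).
CH(COOH): carboxylic acid, 1 C=O (running total 4).
CH(NHCOCH3): amide, 1 C=O (running total 5).
CH(CHO): aldehyde, 1 C=O (running total 6).
CH(OCOCH3): ester, 1 C=O (running total 7).

7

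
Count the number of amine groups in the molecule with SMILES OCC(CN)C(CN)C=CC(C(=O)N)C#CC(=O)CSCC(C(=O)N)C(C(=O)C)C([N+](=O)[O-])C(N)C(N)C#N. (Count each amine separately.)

4

HO– on an sp³ carbon → alcohol.
pendant –CH2NH2: N on sp³ C, no adjacent C=O → amine.
pendant –CH2NH2: N on sp³ C, no adjacent C=O → amine.
C=C double bond → alkene.
pendant –CONH2: carbonyl C bonded to C and N → amide.
C≡C triple bond → alkyne.
–C(=O)– with carbon on both sides → ketone.
C–S–C linkage → sulfide (thioether).
pendant –CONH2: carbonyl C bonded to C and N → amide.
pendant –COCH3: carbonyl C bonded to two carbons → ketone.
–NO2 on an sp³ carbon → nitro (the N=O is not a carbonyl).
–NH2 on an sp³ carbon with no adjacent C=O → amine.
–NH2 on an sp³ carbon with no adjacent C=O → amine.
–C≡N: carbon triple-bonded to nitrogen → nitrile.
Amine appears at: CH(CH2NH2), CH(CH2NH2), CH(NH2), CH(NH2) → 4.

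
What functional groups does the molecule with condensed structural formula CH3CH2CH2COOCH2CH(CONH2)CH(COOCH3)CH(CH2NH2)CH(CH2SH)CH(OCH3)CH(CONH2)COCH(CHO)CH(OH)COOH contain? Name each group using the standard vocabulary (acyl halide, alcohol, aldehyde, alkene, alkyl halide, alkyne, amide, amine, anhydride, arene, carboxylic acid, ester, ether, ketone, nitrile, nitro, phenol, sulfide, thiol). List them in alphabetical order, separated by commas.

alcohol, aldehyde, amide, amine, carboxylic acid, ester, ether, ketone, thiol

–C(=O)–O–C with C on the carbonyl side → ester.
pendant –CONH2: carbonyl C bonded to C and N → amide.
pendant –COOCH3: carbonyl C bonded to C and –OCH3 → ester.
pendant –CH2NH2: N on sp³ C, no adjacent C=O → amine.
pendant –CH2SH → thiol.
pendant –OCH3: C–O–C with sp³ C, no adjacent C=O → ether.
pendant –CONH2: carbonyl C bonded to C and N → amide.
–C(=O)– with carbon on both sides → ketone.
pendant –CHO: carbonyl C bonded to C and H → aldehyde.
–OH on an sp³ carbon → alcohol (secondary).
–COOH: carbonyl C bonded to –OH and C → carboxylic acid (the –OH is not a separate alcohol).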